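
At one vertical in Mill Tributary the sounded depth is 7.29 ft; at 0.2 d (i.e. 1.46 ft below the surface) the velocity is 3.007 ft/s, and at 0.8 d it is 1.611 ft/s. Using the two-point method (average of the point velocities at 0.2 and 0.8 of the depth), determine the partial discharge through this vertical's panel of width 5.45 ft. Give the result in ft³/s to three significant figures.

91.7 ft³/s

v̄ = (3.007 + 1.611) / 2 = 2.309 ft/s
q = v̄ × d × w = 2.309 × 7.29 × 5.45 = 91.74 ft³/s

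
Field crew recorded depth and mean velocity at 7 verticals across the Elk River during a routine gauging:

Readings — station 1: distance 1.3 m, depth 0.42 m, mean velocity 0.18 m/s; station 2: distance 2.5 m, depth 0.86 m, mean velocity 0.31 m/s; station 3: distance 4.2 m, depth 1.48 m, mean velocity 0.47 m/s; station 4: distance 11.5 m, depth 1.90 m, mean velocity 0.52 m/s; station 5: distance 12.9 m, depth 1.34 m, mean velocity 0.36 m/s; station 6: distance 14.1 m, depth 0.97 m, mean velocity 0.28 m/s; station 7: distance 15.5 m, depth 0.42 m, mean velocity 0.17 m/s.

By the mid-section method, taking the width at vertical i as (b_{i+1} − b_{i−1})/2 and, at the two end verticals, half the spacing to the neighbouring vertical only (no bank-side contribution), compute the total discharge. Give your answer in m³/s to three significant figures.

w_1 = (2.5 − 1.3)/2 = 0.6 m; q_1 = 0.18 × 0.42 × 0.6 = 0.04536 m³/s
w_2 = (4.2 − 1.3)/2 = 1.45 m; q_2 = 0.31 × 0.86 × 1.45 = 0.3866 m³/s
w_3 = (11.5 − 2.5)/2 = 4.5 m; q_3 = 0.47 × 1.48 × 4.5 = 3.130 m³/s
w_4 = (12.9 − 4.2)/2 = 4.35 m; q_4 = 0.52 × 1.90 × 4.35 = 4.298 m³/s
w_5 = (14.1 − 11.5)/2 = 1.3 m; q_5 = 0.36 × 1.34 × 1.3 = 0.6271 m³/s
w_6 = (15.5 − 12.9)/2 = 1.3 m; q_6 = 0.28 × 0.97 × 1.3 = 0.3531 m³/s
w_7 = (15.5 − 14.1)/2 = 0.7 m; q_7 = 0.17 × 0.42 × 0.7 = 0.04998 m³/s
Q = Σ qᵢ = 8.890 m³/s

8.89 m³/s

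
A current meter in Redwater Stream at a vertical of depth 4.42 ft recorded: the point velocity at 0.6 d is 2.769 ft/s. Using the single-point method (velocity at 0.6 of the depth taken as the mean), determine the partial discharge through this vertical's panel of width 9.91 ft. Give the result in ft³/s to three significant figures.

v̄ = v₀.₆ = 2.769 ft/s
q = v̄ × d × w = 2.769 × 4.42 × 9.91 = 121.3 ft³/s

121 ft³/s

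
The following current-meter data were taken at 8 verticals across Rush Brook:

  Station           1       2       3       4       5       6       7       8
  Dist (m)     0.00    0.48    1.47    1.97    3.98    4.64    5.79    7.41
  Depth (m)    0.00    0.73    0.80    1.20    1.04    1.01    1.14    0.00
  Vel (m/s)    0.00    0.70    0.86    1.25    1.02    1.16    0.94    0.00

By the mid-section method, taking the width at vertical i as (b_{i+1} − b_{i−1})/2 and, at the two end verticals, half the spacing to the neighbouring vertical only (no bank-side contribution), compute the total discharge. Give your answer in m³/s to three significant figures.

6.73 m³/s

w_2 = (1.47 − 0.00)/2 = 0.735 m; q_2 = 0.70 × 0.73 × 0.735 = 0.3756 m³/s
w_3 = (1.97 − 0.48)/2 = 0.745 m; q_3 = 0.86 × 0.80 × 0.745 = 0.5126 m³/s
w_4 = (3.98 − 1.47)/2 = 1.255 m; q_4 = 1.25 × 1.20 × 1.255 = 1.883 m³/s
w_5 = (4.64 − 1.97)/2 = 1.335 m; q_5 = 1.02 × 1.04 × 1.335 = 1.416 m³/s
w_6 = (5.79 − 3.98)/2 = 0.905 m; q_6 = 1.16 × 1.01 × 0.905 = 1.060 m³/s
w_7 = (7.41 − 4.64)/2 = 1.385 m; q_7 = 0.94 × 1.14 × 1.385 = 1.484 m³/s
Stations 1, 8 contribute zero (depth or velocity is 0).
Q = Σ qᵢ = 6.731 m³/s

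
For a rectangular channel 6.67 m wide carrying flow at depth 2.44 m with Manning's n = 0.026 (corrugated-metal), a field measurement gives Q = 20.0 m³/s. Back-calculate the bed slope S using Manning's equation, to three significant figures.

0.000646

A = b·y = 6.67 × 2.44 = 16.27 m²
P = b + 2y = 6.67 + 2×2.44 = 11.55 m
R = A/P = 16.27/11.55 = 1.409 m
S = (Q·n / (1·A·R^(2/3)))² = (20.0×0.026 / (1×16.27×1.257))² = 0.0006462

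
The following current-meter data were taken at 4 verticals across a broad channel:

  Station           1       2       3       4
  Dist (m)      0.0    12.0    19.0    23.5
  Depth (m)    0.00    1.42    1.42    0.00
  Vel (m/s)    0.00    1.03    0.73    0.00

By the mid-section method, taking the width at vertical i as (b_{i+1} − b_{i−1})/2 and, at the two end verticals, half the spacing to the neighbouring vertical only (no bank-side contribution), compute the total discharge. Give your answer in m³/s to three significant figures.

w_2 = (19.0 − 0.0)/2 = 9.5 m; q_2 = 1.03 × 1.42 × 9.5 = 13.89 m³/s
w_3 = (23.5 − 12.0)/2 = 5.75 m; q_3 = 0.73 × 1.42 × 5.75 = 5.960 m³/s
Stations 1, 4 contribute zero (depth or velocity is 0).
Q = Σ qᵢ = 19.86 m³/s

19.9 m³/s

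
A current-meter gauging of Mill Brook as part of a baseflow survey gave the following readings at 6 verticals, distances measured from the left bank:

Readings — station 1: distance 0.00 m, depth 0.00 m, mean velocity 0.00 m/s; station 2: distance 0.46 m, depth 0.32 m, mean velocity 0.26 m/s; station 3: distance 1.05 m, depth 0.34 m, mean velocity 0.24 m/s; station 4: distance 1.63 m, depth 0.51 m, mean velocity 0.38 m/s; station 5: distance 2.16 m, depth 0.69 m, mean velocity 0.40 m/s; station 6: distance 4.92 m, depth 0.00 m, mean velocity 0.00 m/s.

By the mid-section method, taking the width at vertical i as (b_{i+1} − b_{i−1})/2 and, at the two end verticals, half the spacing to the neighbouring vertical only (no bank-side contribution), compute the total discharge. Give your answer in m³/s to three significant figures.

0.653 m³/s

w_2 = (1.05 − 0.00)/2 = 0.525 m; q_2 = 0.26 × 0.32 × 0.525 = 0.04368 m³/s
w_3 = (1.63 − 0.46)/2 = 0.585 m; q_3 = 0.24 × 0.34 × 0.585 = 0.04774 m³/s
w_4 = (2.16 − 1.05)/2 = 0.555 m; q_4 = 0.38 × 0.51 × 0.555 = 0.1076 m³/s
w_5 = (4.92 − 1.63)/2 = 1.645 m; q_5 = 0.40 × 0.69 × 1.645 = 0.4540 m³/s
Stations 1, 6 contribute zero (depth or velocity is 0).
Q = Σ qᵢ = 0.6530 m³/s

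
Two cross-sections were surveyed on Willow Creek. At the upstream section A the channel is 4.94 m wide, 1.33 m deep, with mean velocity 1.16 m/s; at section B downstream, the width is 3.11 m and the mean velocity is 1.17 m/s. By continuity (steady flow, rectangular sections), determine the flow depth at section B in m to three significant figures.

Q = A₁V₁ = (4.94×1.33) × 1.16 = 7.621 m³/s
d₂ = Q/(b₂ V₂) = 7.621/(3.11×1.17) = 2.095 m

2.09 m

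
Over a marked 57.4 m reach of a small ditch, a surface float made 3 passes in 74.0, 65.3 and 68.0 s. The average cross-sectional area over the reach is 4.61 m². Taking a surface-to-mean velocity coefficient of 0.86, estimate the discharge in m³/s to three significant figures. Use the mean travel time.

t̄ = (74.0 + 65.3 + 68.0) / 3 = 69.1 s
v_surface = L / t̄ = 57.4 / 69.1 = 0.8307 m/s
v_mean = 0.86 × 0.8307 = 0.7144 m/s
Q = A × v_mean = 4.61 × 0.7144 = 3.293 m³/s

3.29 m³/s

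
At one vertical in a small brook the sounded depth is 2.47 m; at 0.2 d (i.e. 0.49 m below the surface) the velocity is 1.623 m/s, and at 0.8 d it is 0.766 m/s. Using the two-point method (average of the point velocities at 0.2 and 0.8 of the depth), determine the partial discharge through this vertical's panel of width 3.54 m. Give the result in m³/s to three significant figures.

v̄ = (1.623 + 0.766) / 2 = 1.195 m/s
q = v̄ × d × w = 1.195 × 2.47 × 3.54 = 10.44 m³/s

10.4 m³/s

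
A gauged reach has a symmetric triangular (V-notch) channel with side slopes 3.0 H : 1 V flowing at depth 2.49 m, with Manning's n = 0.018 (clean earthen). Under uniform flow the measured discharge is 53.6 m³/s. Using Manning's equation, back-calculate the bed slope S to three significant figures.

0.00215

A = z·y² = 3.0×2.49² = 18.60 m²
P = 2y√(1+z²) = 2×2.49×√(1+3.0²) = 15.75 m
R = A/P = 18.60/15.75 = 1.181 m
S = (Q·n / (1·A·R^(2/3)))² = (53.6×0.018 / (1×18.60×1.117))² = 0.002155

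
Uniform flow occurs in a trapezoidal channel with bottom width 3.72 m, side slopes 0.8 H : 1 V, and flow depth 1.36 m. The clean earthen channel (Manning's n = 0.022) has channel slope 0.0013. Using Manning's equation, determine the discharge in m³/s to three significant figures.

10.0 m³/s

A = (b + z·y)·y = (3.72 + 0.8×1.36)×1.36 = 6.539 m²
P = b + 2y√(1+z²) = 3.72 + 2×1.36×√(1+0.8²) = 7.203 m
R = A/P = 6.539/7.203 = 0.9078 m
Q = (1/n)·A·R^(2/3)·S^(1/2) = (1/0.022) × 6.539 × 0.9078^(2/3) × 0.0013^(1/2) = 10.05 m³/s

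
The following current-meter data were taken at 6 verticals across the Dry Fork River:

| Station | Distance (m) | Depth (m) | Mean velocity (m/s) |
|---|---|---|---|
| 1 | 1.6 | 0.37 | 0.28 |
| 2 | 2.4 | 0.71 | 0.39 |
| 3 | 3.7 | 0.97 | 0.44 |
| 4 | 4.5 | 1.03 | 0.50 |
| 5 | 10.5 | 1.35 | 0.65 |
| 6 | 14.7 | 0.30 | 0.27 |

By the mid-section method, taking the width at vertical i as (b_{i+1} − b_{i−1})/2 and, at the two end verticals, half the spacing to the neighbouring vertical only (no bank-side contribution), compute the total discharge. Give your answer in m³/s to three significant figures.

w_1 = (2.4 − 1.6)/2 = 0.4 m; q_1 = 0.28 × 0.37 × 0.4 = 0.04144 m³/s
w_2 = (3.7 − 1.6)/2 = 1.05 m; q_2 = 0.39 × 0.71 × 1.05 = 0.2907 m³/s
w_3 = (4.5 − 2.4)/2 = 1.05 m; q_3 = 0.44 × 0.97 × 1.05 = 0.4481 m³/s
w_4 = (10.5 − 3.7)/2 = 3.4 m; q_4 = 0.50 × 1.03 × 3.4 = 1.751 m³/s
w_5 = (14.7 − 4.5)/2 = 5.1 m; q_5 = 0.65 × 1.35 × 5.1 = 4.475 m³/s
w_6 = (14.7 − 10.5)/2 = 2.1 m; q_6 = 0.27 × 0.30 × 2.1 = 0.1701 m³/s
Q = Σ qᵢ = 7.177 m³/s

7.18 m³/s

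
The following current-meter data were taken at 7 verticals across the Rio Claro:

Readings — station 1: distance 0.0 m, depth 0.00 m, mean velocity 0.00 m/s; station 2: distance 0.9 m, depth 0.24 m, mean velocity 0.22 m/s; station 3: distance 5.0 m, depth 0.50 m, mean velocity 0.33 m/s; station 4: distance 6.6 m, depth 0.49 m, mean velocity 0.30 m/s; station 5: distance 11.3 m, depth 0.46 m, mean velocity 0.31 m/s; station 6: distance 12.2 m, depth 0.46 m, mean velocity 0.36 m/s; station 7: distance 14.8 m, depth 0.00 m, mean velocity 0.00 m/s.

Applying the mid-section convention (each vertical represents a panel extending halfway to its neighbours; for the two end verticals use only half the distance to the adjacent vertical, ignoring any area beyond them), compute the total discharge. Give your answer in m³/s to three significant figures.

1.75 m³/s

w_2 = (5.0 − 0.0)/2 = 2.5 m; q_2 = 0.22 × 0.24 × 2.5 = 0.1320 m³/s
w_3 = (6.6 − 0.9)/2 = 2.85 m; q_3 = 0.33 × 0.50 × 2.85 = 0.4703 m³/s
w_4 = (11.3 − 5.0)/2 = 3.15 m; q_4 = 0.30 × 0.49 × 3.15 = 0.4631 m³/s
w_5 = (12.2 − 6.6)/2 = 2.8 m; q_5 = 0.31 × 0.46 × 2.8 = 0.3993 m³/s
w_6 = (14.8 − 11.3)/2 = 1.75 m; q_6 = 0.36 × 0.46 × 1.75 = 0.2898 m³/s
Stations 1, 7 contribute zero (depth or velocity is 0).
Q = Σ qᵢ = 1.754 m³/s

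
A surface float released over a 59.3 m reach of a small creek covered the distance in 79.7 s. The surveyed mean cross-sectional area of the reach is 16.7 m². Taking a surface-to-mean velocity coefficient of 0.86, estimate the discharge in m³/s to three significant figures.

v_surface = L / t̄ = 59.3 / 79.7 = 0.7440 m/s
v_mean = 0.86 × 0.7440 = 0.6399 m/s
Q = A × v_mean = 16.7 × 0.6399 = 10.69 m³/s

10.7 m³/s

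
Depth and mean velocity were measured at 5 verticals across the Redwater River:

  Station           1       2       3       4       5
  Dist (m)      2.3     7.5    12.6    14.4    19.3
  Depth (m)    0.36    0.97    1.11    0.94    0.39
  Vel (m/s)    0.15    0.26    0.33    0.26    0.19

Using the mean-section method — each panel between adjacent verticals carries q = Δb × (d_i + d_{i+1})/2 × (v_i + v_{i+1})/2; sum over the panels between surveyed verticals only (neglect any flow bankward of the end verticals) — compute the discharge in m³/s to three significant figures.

Panel 1-2: Δb = 5.2 m, d̄ = (0.36+0.97)/2 = 0.665, v̄ = (0.15+0.26)/2 = 0.205 → q = 5.2×0.665×0.205 = 0.7089 m³/s
Panel 2-3: Δb = 5.1 m, d̄ = (0.97+1.11)/2 = 1.04, v̄ = (0.26+0.33)/2 = 0.295 → q = 5.1×1.04×0.295 = 1.565 m³/s
Panel 3-4: Δb = 1.8 m, d̄ = (1.11+0.94)/2 = 1.025, v̄ = (0.33+0.26)/2 = 0.295 → q = 1.8×1.025×0.295 = 0.5443 m³/s
Panel 4-5: Δb = 4.9 m, d̄ = (0.94+0.39)/2 = 0.665, v̄ = (0.26+0.19)/2 = 0.225 → q = 4.9×0.665×0.225 = 0.7332 m³/s
Q = Σ q = 3.551 m³/s

3.55 m³/s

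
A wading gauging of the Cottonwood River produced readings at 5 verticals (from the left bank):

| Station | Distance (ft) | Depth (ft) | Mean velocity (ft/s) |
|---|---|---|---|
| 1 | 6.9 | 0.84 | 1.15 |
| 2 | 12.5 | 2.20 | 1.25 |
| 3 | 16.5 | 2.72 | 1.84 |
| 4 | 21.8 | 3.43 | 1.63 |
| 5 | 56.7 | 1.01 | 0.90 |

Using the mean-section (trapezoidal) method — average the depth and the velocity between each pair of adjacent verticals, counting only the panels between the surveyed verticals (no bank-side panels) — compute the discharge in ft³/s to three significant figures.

Panel 1-2: Δb = 5.6 ft, d̄ = (0.84+2.20)/2 = 1.52, v̄ = (1.15+1.25)/2 = 1.2 → q = 5.6×1.52×1.2 = 10.21 ft³/s
Panel 2-3: Δb = 4 ft, d̄ = (2.20+2.72)/2 = 2.46, v̄ = (1.25+1.84)/2 = 1.545 → q = 4×2.46×1.545 = 15.20 ft³/s
Panel 3-4: Δb = 5.3 ft, d̄ = (2.72+3.43)/2 = 3.075, v̄ = (1.84+1.63)/2 = 1.735 → q = 5.3×3.075×1.735 = 28.28 ft³/s
Panel 4-5: Δb = 34.9 ft, d̄ = (3.43+1.01)/2 = 2.22, v̄ = (1.63+0.90)/2 = 1.265 → q = 34.9×2.22×1.265 = 98.01 ft³/s
Q = Σ q = 151.7 ft³/s

152 ft³/s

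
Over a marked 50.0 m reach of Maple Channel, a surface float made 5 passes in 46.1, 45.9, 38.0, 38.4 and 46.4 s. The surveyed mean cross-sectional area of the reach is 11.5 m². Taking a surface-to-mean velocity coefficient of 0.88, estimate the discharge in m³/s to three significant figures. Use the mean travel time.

11.8 m³/s

t̄ = (46.1 + 45.9 + 38.0 + 38.4 + 46.4) / 5 = 42.96 s
v_surface = L / t̄ = 50.0 / 42.96 = 1.164 m/s
v_mean = 0.88 × 1.164 = 1.024 m/s
Q = A × v_mean = 11.5 × 1.024 = 11.78 m³/s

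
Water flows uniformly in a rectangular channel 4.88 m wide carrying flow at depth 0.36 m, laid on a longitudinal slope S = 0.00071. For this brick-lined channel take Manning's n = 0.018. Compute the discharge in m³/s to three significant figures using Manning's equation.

A = b·y = 4.88 × 0.36 = 1.757 m²
P = b + 2y = 4.88 + 2×0.36 = 5.600 m
R = A/P = 1.757/5.600 = 0.3137 m
Q = (1/n)·A·R^(2/3)·S^(1/2) = (1/0.018) × 1.757 × 0.3137^(2/3) × 0.00071^(1/2) = 1.201 m³/s

1.20 m³/s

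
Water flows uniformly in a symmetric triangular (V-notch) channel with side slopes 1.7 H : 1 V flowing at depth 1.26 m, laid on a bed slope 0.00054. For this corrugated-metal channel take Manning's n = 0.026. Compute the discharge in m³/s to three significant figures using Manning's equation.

A = z·y² = 1.7×1.26² = 2.699 m²
P = 2y√(1+z²) = 2×1.26×√(1+1.7²) = 4.970 m
R = A/P = 2.699/4.970 = 0.5430 m
Q = (1/n)·A·R^(2/3)·S^(1/2) = (1/0.026) × 2.699 × 0.5430^(2/3) × 0.00054^(1/2) = 1.606 m³/s

1.61 m³/s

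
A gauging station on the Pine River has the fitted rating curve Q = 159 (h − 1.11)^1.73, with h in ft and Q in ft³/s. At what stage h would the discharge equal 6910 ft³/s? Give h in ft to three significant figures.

9.96 ft

h − h₀ = (Q/C)^(1/b) = (6910/159)^(1/1.73) = 8.848 ft
h = 1.11 + 8.848 = 9.958 ft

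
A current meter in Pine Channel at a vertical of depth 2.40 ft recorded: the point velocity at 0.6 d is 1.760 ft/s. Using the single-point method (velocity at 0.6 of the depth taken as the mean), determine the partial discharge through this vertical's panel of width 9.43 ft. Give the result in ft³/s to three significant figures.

v̄ = v₀.₆ = 1.760 ft/s
q = v̄ × d × w = 1.760 × 2.40 × 9.43 = 39.83 ft³/s

39.8 ft³/s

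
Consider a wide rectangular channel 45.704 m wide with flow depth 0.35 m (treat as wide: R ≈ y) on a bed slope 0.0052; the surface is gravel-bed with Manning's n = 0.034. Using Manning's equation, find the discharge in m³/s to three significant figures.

16.8 m³/s

A = b·y = 45.704 × 0.35 = 16.00 m²
Wide channel: R ≈ y = 0.35 m
Q = (1/n)·A·R^(2/3)·S^(1/2) = (1/0.034) × 16.00 × 0.3500^(2/3) × 0.0052^(1/2) = 16.85 m³/s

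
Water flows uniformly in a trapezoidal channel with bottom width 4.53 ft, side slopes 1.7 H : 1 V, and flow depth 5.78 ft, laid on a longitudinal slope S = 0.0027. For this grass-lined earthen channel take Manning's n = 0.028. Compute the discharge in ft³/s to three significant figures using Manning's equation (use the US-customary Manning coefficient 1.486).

A = (b + z·y)·y = (4.53 + 1.7×5.78)×5.78 = 82.98 ft²
P = b + 2y√(1+z²) = 4.53 + 2×5.78×√(1+1.7²) = 27.33 ft
R = A/P = 82.98/27.33 = 3.036 ft
Q = (1.486/n)·A·R^(2/3)·S^(1/2) = (1.486/0.028) × 82.98 × 3.036^(2/3) × 0.0027^(1/2) = 479.8 ft³/s

480 ft³/s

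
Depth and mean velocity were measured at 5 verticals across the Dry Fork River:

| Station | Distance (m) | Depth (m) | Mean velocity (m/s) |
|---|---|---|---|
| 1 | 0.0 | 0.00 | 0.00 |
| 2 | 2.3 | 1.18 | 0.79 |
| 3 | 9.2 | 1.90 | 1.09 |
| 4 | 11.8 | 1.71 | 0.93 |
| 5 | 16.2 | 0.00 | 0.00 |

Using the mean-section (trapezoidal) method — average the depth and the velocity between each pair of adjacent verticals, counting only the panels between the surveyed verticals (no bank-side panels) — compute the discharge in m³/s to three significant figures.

Panel 1-2: Δb = 2.3 m, d̄ = (0.00+1.18)/2 = 0.59, v̄ = (0.00+0.79)/2 = 0.395 → q = 2.3×0.59×0.395 = 0.5360 m³/s
Panel 2-3: Δb = 6.9 m, d̄ = (1.18+1.90)/2 = 1.54, v̄ = (0.79+1.09)/2 = 0.94 → q = 6.9×1.54×0.94 = 9.988 m³/s
Panel 3-4: Δb = 2.6 m, d̄ = (1.90+1.71)/2 = 1.805, v̄ = (1.09+0.93)/2 = 1.01 → q = 2.6×1.805×1.01 = 4.740 m³/s
Panel 4-5: Δb = 4.4 m, d̄ = (1.71+0.00)/2 = 0.855, v̄ = (0.93+0.00)/2 = 0.465 → q = 4.4×0.855×0.465 = 1.749 m³/s
Q = Σ q = 17.01 m³/s

17.0 m³/s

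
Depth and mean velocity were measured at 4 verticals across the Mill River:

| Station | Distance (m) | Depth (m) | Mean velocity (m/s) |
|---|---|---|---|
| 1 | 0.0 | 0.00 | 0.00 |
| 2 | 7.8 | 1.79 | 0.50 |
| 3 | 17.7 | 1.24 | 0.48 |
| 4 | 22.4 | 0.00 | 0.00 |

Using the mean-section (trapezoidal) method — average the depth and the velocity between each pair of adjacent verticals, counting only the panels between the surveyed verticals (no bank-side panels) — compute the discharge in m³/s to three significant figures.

Panel 1-2: Δb = 7.8 m, d̄ = (0.00+1.79)/2 = 0.895, v̄ = (0.00+0.50)/2 = 0.25 → q = 7.8×0.895×0.25 = 1.745 m³/s
Panel 2-3: Δb = 9.9 m, d̄ = (1.79+1.24)/2 = 1.515, v̄ = (0.50+0.48)/2 = 0.49 → q = 9.9×1.515×0.49 = 7.349 m³/s
Panel 3-4: Δb = 4.7 m, d̄ = (1.24+0.00)/2 = 0.62, v̄ = (0.48+0.00)/2 = 0.24 → q = 4.7×0.62×0.24 = 0.6994 m³/s
Q = Σ q = 9.794 m³/s

9.79 m³/s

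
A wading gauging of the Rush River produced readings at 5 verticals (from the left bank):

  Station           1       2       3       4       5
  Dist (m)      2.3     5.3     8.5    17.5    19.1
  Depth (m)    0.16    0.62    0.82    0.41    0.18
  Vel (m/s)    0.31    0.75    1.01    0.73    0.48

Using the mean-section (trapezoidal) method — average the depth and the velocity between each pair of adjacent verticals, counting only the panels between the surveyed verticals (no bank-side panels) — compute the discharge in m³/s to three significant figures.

7.75 m³/s

Panel 1-2: Δb = 3 m, d̄ = (0.16+0.62)/2 = 0.39, v̄ = (0.31+0.75)/2 = 0.53 → q = 3×0.39×0.53 = 0.6201 m³/s
Panel 2-3: Δb = 3.2 m, d̄ = (0.62+0.82)/2 = 0.72, v̄ = (0.75+1.01)/2 = 0.88 → q = 3.2×0.72×0.88 = 2.028 m³/s
Panel 3-4: Δb = 9 m, d̄ = (0.82+0.41)/2 = 0.615, v̄ = (1.01+0.73)/2 = 0.87 → q = 9×0.615×0.87 = 4.815 m³/s
Panel 4-5: Δb = 1.6 m, d̄ = (0.41+0.18)/2 = 0.295, v̄ = (0.73+0.48)/2 = 0.605 → q = 1.6×0.295×0.605 = 0.2856 m³/s
Q = Σ q = 7.749 m³/s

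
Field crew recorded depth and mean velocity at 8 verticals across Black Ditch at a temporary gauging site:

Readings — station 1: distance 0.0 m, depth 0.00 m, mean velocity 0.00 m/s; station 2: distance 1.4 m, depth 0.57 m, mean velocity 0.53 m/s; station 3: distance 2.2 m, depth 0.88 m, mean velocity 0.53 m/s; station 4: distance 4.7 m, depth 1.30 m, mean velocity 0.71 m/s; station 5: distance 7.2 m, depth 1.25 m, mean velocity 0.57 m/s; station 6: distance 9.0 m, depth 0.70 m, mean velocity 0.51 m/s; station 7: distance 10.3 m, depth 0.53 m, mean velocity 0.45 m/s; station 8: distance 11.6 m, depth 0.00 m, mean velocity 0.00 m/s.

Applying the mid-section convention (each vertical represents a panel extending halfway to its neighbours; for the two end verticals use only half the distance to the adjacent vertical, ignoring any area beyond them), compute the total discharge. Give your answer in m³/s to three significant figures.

5.80 m³/s

w_2 = (2.2 − 0.0)/2 = 1.1 m; q_2 = 0.53 × 0.57 × 1.1 = 0.3323 m³/s
w_3 = (4.7 − 1.4)/2 = 1.65 m; q_3 = 0.53 × 0.88 × 1.65 = 0.7696 m³/s
w_4 = (7.2 − 2.2)/2 = 2.5 m; q_4 = 0.71 × 1.30 × 2.5 = 2.308 m³/s
w_5 = (9.0 − 4.7)/2 = 2.15 m; q_5 = 0.57 × 1.25 × 2.15 = 1.532 m³/s
w_6 = (10.3 − 7.2)/2 = 1.55 m; q_6 = 0.51 × 0.70 × 1.55 = 0.5534 m³/s
w_7 = (11.6 − 9.0)/2 = 1.3 m; q_7 = 0.45 × 0.53 × 1.3 = 0.3101 m³/s
Stations 1, 8 contribute zero (depth or velocity is 0).
Q = Σ qᵢ = 5.805 m³/s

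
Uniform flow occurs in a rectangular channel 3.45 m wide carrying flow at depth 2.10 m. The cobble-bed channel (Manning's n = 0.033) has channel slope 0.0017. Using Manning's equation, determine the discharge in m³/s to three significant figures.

8.73 m³/s

A = b·y = 3.45 × 2.10 = 7.245 m²
P = b + 2y = 3.45 + 2×2.10 = 7.650 m
R = A/P = 7.245/7.650 = 0.9471 m
Q = (1/n)·A·R^(2/3)·S^(1/2) = (1/0.033) × 7.245 × 0.9471^(2/3) × 0.0017^(1/2) = 8.730 m³/s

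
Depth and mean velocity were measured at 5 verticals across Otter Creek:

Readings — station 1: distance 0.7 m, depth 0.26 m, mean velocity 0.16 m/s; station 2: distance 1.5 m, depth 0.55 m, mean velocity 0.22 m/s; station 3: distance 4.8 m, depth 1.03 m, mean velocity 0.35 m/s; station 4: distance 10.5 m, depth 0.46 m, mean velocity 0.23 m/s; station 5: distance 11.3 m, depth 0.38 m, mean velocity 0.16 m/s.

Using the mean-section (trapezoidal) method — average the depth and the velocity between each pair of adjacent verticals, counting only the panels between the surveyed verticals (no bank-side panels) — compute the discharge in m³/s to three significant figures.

Panel 1-2: Δb = 0.8 m, d̄ = (0.26+0.55)/2 = 0.405, v̄ = (0.16+0.22)/2 = 0.19 → q = 0.8×0.405×0.19 = 0.06156 m³/s
Panel 2-3: Δb = 3.3 m, d̄ = (0.55+1.03)/2 = 0.79, v̄ = (0.22+0.35)/2 = 0.285 → q = 3.3×0.79×0.285 = 0.7430 m³/s
Panel 3-4: Δb = 5.7 m, d̄ = (1.03+0.46)/2 = 0.745, v̄ = (0.35+0.23)/2 = 0.29 → q = 5.7×0.745×0.29 = 1.231 m³/s
Panel 4-5: Δb = 0.8 m, d̄ = (0.46+0.38)/2 = 0.42, v̄ = (0.23+0.16)/2 = 0.195 → q = 0.8×0.42×0.195 = 0.06552 m³/s
Q = Σ q = 2.102 m³/s

2.10 m³/s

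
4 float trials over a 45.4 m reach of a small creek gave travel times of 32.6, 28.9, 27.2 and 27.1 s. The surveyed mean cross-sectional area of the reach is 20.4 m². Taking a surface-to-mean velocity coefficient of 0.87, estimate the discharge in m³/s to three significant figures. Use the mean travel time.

27.8 m³/s

t̄ = (32.6 + 28.9 + 27.2 + 27.1) / 4 = 28.95 s
v_surface = L / t̄ = 45.4 / 28.95 = 1.568 m/s
v_mean = 0.87 × 1.568 = 1.364 m/s
Q = A × v_mean = 20.4 × 1.364 = 27.83 m³/s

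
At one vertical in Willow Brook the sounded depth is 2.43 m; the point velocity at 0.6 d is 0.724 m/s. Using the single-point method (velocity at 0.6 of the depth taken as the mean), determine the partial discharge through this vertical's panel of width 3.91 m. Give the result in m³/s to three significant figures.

6.88 m³/s

v̄ = v₀.₆ = 0.724 m/s
q = v̄ × d × w = 0.7240 × 2.43 × 3.91 = 6.879 m³/s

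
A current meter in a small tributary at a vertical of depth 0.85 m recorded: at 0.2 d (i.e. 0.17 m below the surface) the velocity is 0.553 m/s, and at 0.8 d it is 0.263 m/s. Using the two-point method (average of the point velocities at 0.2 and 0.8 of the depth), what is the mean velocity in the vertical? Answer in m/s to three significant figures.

v̄ = (0.553 + 0.263) / 2 = 0.4080 m/s

0.408 m/s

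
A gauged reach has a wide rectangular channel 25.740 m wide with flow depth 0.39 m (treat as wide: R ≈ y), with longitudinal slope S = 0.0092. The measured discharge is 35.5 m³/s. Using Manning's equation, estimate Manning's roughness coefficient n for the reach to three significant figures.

0.0145

A = b·y = 25.740 × 0.39 = 10.04 m²
Wide channel: R ≈ y = 0.39 m
n = (1/Q)·A·R^(2/3)·S^(1/2) = (1/35.5) × 10.04 × 0.5338 × 0.09592 = 0.01448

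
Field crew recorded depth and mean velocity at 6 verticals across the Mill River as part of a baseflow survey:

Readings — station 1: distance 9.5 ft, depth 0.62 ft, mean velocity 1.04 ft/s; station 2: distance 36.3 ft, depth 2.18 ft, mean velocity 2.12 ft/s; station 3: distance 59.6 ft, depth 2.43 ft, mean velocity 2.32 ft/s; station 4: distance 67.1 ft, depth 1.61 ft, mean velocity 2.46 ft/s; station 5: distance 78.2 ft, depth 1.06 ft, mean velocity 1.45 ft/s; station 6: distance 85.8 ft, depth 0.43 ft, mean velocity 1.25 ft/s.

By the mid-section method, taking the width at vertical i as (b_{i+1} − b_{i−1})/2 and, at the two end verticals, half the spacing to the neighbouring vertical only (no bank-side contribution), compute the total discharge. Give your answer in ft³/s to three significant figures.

w_1 = (36.3 − 9.5)/2 = 13.4 ft; q_1 = 1.04 × 0.62 × 13.4 = 8.640 ft³/s
w_2 = (59.6 − 9.5)/2 = 25.05 ft; q_2 = 2.12 × 2.18 × 25.05 = 115.8 ft³/s
w_3 = (67.1 − 36.3)/2 = 15.4 ft; q_3 = 2.32 × 2.43 × 15.4 = 86.82 ft³/s
w_4 = (78.2 − 59.6)/2 = 9.3 ft; q_4 = 2.46 × 1.61 × 9.3 = 36.83 ft³/s
w_5 = (85.8 − 67.1)/2 = 9.35 ft; q_5 = 1.45 × 1.06 × 9.35 = 14.37 ft³/s
w_6 = (85.8 − 78.2)/2 = 3.8 ft; q_6 = 1.25 × 0.43 × 3.8 = 2.043 ft³/s
Q = Σ qᵢ = 264.5 ft³/s

264 ft³/s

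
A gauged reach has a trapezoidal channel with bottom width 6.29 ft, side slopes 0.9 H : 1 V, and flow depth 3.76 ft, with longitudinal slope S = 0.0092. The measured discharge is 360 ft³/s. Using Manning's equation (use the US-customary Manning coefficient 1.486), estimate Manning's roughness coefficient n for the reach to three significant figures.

0.0245

A = (b + z·y)·y = (6.29 + 0.9×3.76)×3.76 = 36.37 ft²
P = b + 2y√(1+z²) = 6.29 + 2×3.76×√(1+0.9²) = 16.41 ft
R = A/P = 36.37/16.41 = 2.217 ft
n = (1.486/Q)·A·R^(2/3)·S^(1/2) = (1.486/360) × 36.37 × 1.700 × 0.09592 = 0.02449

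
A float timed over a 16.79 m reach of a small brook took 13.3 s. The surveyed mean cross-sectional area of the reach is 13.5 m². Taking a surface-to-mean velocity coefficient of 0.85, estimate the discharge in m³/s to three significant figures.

v_surface = L / t̄ = 16.79 / 13.3 = 1.262 m/s
v_mean = 0.85 × 1.262 = 1.073 m/s
Q = A × v_mean = 13.5 × 1.073 = 14.49 m³/s

14.5 m³/s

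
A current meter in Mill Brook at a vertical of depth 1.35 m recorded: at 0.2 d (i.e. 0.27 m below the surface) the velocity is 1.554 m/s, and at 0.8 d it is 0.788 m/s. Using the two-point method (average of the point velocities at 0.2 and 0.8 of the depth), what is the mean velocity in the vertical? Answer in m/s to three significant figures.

1.17 m/s

v̄ = (1.554 + 0.788) / 2 = 1.171 m/s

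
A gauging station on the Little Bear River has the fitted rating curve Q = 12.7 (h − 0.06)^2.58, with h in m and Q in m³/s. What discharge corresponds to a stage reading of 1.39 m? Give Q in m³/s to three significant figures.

Q = 12.7 × (1.39 − 0.06)^2.58 = 12.7 × 1.33^2.58 = 26.51 m³/s

26.5 m³/s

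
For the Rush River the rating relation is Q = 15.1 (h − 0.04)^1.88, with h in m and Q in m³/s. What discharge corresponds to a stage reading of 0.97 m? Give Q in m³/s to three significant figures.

13.2 m³/s

Q = 15.1 × (0.97 − 0.04)^1.88 = 15.1 × 0.93^1.88 = 13.17 m³/s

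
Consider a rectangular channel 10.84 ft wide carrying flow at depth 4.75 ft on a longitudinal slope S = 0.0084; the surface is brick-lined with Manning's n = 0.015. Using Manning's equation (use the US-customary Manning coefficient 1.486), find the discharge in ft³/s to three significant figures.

A = b·y = 10.84 × 4.75 = 51.49 ft²
P = b + 2y = 10.84 + 2×4.75 = 20.34 ft
R = A/P = 51.49/20.34 = 2.531 ft
Q = (1.486/n)·A·R^(2/3)·S^(1/2) = (1.486/0.015) × 51.49 × 2.531^(2/3) × 0.0084^(1/2) = 868.4 ft³/s

868 ft³/s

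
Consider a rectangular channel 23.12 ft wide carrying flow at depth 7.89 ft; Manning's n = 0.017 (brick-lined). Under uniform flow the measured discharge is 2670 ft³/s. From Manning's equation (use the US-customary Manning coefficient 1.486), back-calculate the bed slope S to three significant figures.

A = b·y = 23.12 × 7.89 = 182.4 ft²
P = b + 2y = 23.12 + 2×7.89 = 38.90 ft
R = A/P = 182.4/38.90 = 4.689 ft
S = (Q·n / (1.486·A·R^(2/3)))² = (2670×0.017 / (1.486×182.4×2.802))² = 0.003572

0.00357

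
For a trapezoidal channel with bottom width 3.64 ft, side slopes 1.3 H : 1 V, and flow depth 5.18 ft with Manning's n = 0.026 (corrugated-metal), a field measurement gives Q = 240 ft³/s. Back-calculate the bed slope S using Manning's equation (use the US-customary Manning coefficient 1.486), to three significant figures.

0.00170

A = (b + z·y)·y = (3.64 + 1.3×5.18)×5.18 = 53.74 ft²
P = b + 2y√(1+z²) = 3.64 + 2×5.18×√(1+1.3²) = 20.63 ft
R = A/P = 53.74/20.63 = 2.605 ft
S = (Q·n / (1.486·A·R^(2/3)))² = (240×0.026 / (1.486×53.74×1.893))² = 0.001704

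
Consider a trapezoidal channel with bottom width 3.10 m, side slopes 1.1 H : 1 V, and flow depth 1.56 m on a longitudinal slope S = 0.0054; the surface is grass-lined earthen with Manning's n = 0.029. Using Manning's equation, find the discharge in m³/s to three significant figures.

18.7 m³/s

A = (b + z·y)·y = (3.10 + 1.1×1.56)×1.56 = 7.513 m²
P = b + 2y√(1+z²) = 3.10 + 2×1.56×√(1+1.1²) = 7.738 m
R = A/P = 7.513/7.738 = 0.9709 m
Q = (1/n)·A·R^(2/3)·S^(1/2) = (1/0.029) × 7.513 × 0.9709^(2/3) × 0.0054^(1/2) = 18.67 m³/s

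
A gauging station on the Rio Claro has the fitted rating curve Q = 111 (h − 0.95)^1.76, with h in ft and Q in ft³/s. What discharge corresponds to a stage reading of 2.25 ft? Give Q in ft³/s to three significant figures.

176 ft³/s

Q = 111 × (2.25 − 0.95)^1.76 = 111 × 1.3^1.76 = 176.1 ft³/s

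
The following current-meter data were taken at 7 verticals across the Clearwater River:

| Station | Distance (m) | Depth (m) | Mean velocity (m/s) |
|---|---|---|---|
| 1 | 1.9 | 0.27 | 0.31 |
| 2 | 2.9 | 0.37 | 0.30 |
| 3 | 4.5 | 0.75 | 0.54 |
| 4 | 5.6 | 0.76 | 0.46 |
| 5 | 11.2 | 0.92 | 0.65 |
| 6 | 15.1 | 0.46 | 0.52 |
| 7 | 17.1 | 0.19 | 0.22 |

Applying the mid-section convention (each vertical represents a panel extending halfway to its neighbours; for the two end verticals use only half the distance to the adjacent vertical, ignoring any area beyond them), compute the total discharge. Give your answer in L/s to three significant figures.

5490 L/s

w_1 = (2.9 − 1.9)/2 = 0.5 m; q_1 = 0.31 × 0.27 × 0.5 = 0.04185 m³/s
w_2 = (4.5 − 1.9)/2 = 1.3 m; q_2 = 0.30 × 0.37 × 1.3 = 0.1443 m³/s
w_3 = (5.6 − 2.9)/2 = 1.35 m; q_3 = 0.54 × 0.75 × 1.35 = 0.5468 m³/s
w_4 = (11.2 − 4.5)/2 = 3.35 m; q_4 = 0.46 × 0.76 × 3.35 = 1.171 m³/s
w_5 = (15.1 − 5.6)/2 = 4.75 m; q_5 = 0.65 × 0.92 × 4.75 = 2.841 m³/s
w_6 = (17.1 − 11.2)/2 = 2.95 m; q_6 = 0.52 × 0.46 × 2.95 = 0.7056 m³/s
w_7 = (17.1 − 15.1)/2 = 1 m; q_7 = 0.22 × 0.19 × 1 = 0.04180 m³/s
Q = Σ qᵢ = 5.492 m³/s
= 5.492 × 1000 = 5492 L/s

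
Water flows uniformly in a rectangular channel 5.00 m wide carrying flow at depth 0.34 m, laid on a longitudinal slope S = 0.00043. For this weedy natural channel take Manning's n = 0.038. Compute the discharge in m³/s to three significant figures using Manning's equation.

A = b·y = 5.00 × 0.34 = 1.700 m²
P = b + 2y = 5.00 + 2×0.34 = 5.680 m
R = A/P = 1.700/5.680 = 0.2993 m
Q = (1/n)·A·R^(2/3)·S^(1/2) = (1/0.038) × 1.700 × 0.2993^(2/3) × 0.00043^(1/2) = 0.4151 m³/s

0.415 m³/s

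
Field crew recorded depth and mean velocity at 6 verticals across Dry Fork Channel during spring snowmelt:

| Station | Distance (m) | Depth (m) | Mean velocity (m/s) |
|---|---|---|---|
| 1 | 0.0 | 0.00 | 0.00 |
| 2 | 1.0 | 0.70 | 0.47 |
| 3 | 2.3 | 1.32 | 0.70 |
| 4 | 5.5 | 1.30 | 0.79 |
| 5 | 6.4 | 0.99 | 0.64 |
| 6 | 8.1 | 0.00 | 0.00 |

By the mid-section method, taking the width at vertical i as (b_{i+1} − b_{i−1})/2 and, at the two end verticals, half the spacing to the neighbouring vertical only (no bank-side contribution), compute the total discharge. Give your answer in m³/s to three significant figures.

5.39 m³/s

w_2 = (2.3 − 0.0)/2 = 1.15 m; q_2 = 0.47 × 0.70 × 1.15 = 0.3784 m³/s
w_3 = (5.5 − 1.0)/2 = 2.25 m; q_3 = 0.70 × 1.32 × 2.25 = 2.079 m³/s
w_4 = (6.4 − 2.3)/2 = 2.05 m; q_4 = 0.79 × 1.30 × 2.05 = 2.105 m³/s
w_5 = (8.1 − 5.5)/2 = 1.3 m; q_5 = 0.64 × 0.99 × 1.3 = 0.8237 m³/s
Stations 1, 6 contribute zero (depth or velocity is 0).
Q = Σ qᵢ = 5.386 m³/s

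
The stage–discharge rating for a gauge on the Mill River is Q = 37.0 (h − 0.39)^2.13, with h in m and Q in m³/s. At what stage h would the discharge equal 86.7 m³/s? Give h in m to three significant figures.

1.88 m

h − h₀ = (Q/C)^(1/b) = (86.7/37.0)^(1/2.13) = 1.491 m
h = 0.39 + 1.491 = 1.881 m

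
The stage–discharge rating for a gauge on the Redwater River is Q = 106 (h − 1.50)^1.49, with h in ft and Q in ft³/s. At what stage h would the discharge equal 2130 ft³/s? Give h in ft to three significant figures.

8.99 ft

h − h₀ = (Q/C)^(1/b) = (2130/106)^(1/1.49) = 7.491 ft
h = 1.50 + 7.491 = 8.991 ft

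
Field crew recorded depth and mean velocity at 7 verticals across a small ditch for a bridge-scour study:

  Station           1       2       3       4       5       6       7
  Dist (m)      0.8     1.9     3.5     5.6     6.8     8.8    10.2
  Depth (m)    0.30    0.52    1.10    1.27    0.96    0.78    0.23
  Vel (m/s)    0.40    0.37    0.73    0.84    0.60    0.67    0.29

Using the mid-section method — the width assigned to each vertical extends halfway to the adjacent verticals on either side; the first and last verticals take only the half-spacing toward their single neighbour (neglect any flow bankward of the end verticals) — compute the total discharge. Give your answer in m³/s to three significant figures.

5.43 m³/s

w_1 = (1.9 − 0.8)/2 = 0.55 m; q_1 = 0.40 × 0.30 × 0.55 = 0.06600 m³/s
w_2 = (3.5 − 0.8)/2 = 1.35 m; q_2 = 0.37 × 0.52 × 1.35 = 0.2597 m³/s
w_3 = (5.6 − 1.9)/2 = 1.85 m; q_3 = 0.73 × 1.10 × 1.85 = 1.486 m³/s
w_4 = (6.8 − 3.5)/2 = 1.65 m; q_4 = 0.84 × 1.27 × 1.65 = 1.760 m³/s
w_5 = (8.8 − 5.6)/2 = 1.6 m; q_5 = 0.60 × 0.96 × 1.6 = 0.9216 m³/s
w_6 = (10.2 − 6.8)/2 = 1.7 m; q_6 = 0.67 × 0.78 × 1.7 = 0.8884 m³/s
w_7 = (10.2 − 8.8)/2 = 0.7 m; q_7 = 0.29 × 0.23 × 0.7 = 0.04669 m³/s
Q = Σ qᵢ = 5.428 m³/s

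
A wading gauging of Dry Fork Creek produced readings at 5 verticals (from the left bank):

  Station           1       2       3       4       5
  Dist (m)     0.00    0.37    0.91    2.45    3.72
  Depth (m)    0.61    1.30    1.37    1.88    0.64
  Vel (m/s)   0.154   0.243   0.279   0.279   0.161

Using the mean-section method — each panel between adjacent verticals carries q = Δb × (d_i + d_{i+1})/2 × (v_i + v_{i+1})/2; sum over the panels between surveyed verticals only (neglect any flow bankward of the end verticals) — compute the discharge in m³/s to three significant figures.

Panel 1-2: Δb = 0.37 m, d̄ = (0.61+1.30)/2 = 0.955, v̄ = (0.154+0.243)/2 = 0.1985 → q = 0.37×0.955×0.1985 = 0.07014 m³/s
Panel 2-3: Δb = 0.54 m, d̄ = (1.30+1.37)/2 = 1.335, v̄ = (0.243+0.279)/2 = 0.261 → q = 0.54×1.335×0.261 = 0.1882 m³/s
Panel 3-4: Δb = 1.54 m, d̄ = (1.37+1.88)/2 = 1.625, v̄ = (0.279+0.279)/2 = 0.279 → q = 1.54×1.625×0.279 = 0.6982 m³/s
Panel 4-5: Δb = 1.27 m, d̄ = (1.88+0.64)/2 = 1.26, v̄ = (0.279+0.161)/2 = 0.22 → q = 1.27×1.26×0.22 = 0.3520 m³/s
Q = Σ q = 1.309 m³/s

1.31 m³/s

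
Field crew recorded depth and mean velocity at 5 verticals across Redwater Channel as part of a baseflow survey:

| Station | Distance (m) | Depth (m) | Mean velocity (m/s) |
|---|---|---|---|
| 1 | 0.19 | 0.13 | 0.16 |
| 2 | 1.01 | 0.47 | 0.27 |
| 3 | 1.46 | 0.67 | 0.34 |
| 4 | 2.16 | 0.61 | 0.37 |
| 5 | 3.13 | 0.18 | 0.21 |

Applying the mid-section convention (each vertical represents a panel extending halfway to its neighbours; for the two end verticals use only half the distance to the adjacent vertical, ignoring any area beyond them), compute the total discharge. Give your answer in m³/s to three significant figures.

0.427 m³/s

w_1 = (1.01 − 0.19)/2 = 0.41 m; q_1 = 0.16 × 0.13 × 0.41 = 0.008528 m³/s
w_2 = (1.46 − 0.19)/2 = 0.635 m; q_2 = 0.27 × 0.47 × 0.635 = 0.08058 m³/s
w_3 = (2.16 − 1.01)/2 = 0.575 m; q_3 = 0.34 × 0.67 × 0.575 = 0.1310 m³/s
w_4 = (3.13 − 1.46)/2 = 0.835 m; q_4 = 0.37 × 0.61 × 0.835 = 0.1885 m³/s
w_5 = (3.13 − 2.16)/2 = 0.485 m; q_5 = 0.21 × 0.18 × 0.485 = 0.01833 m³/s
Q = Σ qᵢ = 0.4269 m³/s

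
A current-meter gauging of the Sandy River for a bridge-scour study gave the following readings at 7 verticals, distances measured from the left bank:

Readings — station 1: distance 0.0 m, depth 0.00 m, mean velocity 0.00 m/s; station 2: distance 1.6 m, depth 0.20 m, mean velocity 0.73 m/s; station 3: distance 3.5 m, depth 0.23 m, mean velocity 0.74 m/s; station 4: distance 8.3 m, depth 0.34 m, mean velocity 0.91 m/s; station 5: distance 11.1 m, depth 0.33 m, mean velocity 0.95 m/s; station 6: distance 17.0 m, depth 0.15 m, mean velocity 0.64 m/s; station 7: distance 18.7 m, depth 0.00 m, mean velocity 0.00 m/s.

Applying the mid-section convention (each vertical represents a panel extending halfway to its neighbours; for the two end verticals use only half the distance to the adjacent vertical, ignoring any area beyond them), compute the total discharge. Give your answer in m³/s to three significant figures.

w_2 = (3.5 − 0.0)/2 = 1.75 m; q_2 = 0.73 × 0.20 × 1.75 = 0.2555 m³/s
w_3 = (8.3 − 1.6)/2 = 3.35 m; q_3 = 0.74 × 0.23 × 3.35 = 0.5702 m³/s
w_4 = (11.1 − 3.5)/2 = 3.8 m; q_4 = 0.91 × 0.34 × 3.8 = 1.176 m³/s
w_5 = (17.0 − 8.3)/2 = 4.35 m; q_5 = 0.95 × 0.33 × 4.35 = 1.364 m³/s
w_6 = (18.7 − 11.1)/2 = 3.8 m; q_6 = 0.64 × 0.15 × 3.8 = 0.3648 m³/s
Stations 1, 7 contribute zero (depth or velocity is 0).
Q = Σ qᵢ = 3.730 m³/s

3.73 m³/s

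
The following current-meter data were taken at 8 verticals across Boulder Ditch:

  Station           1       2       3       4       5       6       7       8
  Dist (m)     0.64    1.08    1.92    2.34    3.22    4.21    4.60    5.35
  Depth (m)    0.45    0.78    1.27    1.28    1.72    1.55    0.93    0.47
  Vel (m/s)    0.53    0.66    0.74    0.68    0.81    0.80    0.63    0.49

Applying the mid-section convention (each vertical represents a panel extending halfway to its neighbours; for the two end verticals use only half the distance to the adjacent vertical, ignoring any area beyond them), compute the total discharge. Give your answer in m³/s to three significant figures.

w_1 = (1.08 − 0.64)/2 = 0.22 m; q_1 = 0.53 × 0.45 × 0.22 = 0.05247 m³/s
w_2 = (1.92 − 0.64)/2 = 0.64 m; q_2 = 0.66 × 0.78 × 0.64 = 0.3295 m³/s
w_3 = (2.34 − 1.08)/2 = 0.63 m; q_3 = 0.74 × 1.27 × 0.63 = 0.5921 m³/s
w_4 = (3.22 − 1.92)/2 = 0.65 m; q_4 = 0.68 × 1.28 × 0.65 = 0.5658 m³/s
w_5 = (4.21 − 2.34)/2 = 0.935 m; q_5 = 0.81 × 1.72 × 0.935 = 1.303 m³/s
w_6 = (4.60 − 3.22)/2 = 0.69 m; q_6 = 0.80 × 1.55 × 0.69 = 0.8556 m³/s
w_7 = (5.35 − 4.21)/2 = 0.57 m; q_7 = 0.63 × 0.93 × 0.57 = 0.3340 m³/s
w_8 = (5.35 − 4.60)/2 = 0.375 m; q_8 = 0.49 × 0.47 × 0.375 = 0.08636 m³/s
Q = Σ qᵢ = 4.118 m³/s

4.12 m³/s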